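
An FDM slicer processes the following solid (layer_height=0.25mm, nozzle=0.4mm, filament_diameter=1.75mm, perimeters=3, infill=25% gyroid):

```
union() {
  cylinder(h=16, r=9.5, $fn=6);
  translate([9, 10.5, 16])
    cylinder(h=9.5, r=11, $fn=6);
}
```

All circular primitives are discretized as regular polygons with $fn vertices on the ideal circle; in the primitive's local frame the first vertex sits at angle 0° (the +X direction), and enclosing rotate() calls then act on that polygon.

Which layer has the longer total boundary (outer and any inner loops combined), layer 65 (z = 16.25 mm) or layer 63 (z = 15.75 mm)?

Layer 65 (z = 16.25): the cylinder does not reach this height (z outside [0, 16]); the cylinder at (9, 10.5): section is a regular 6-gon, circumradius r=11 (perimeter = 2·6·11.000·sin(180°/6) = 66.00 mm); Combining (union): only the r=11 cylinder at (9, 10.5) is present, so the union is just that shape — boundary = 66.00 mm. So its perimeter = 66.00 mm. Layer 63 (z = 15.75): the r=9.5 cylinder gives a regular 6-gon of circumradius 9.5 (constant along its height) (perimeter = 2·6·9.500·sin(180°/6) = 57.00 mm); the cylinder at (9, 10.5) is not intersected at this z (z outside [16, 25.5]); Taking the union: only the r=9.5 cylinder is present, so the union is just that shape — boundary = 57.00 mm. So its perimeter = 57.00 mm. Layer 65 is larger (66.00 vs 57.00 mm).

layer 65 (z = 16.25 mm)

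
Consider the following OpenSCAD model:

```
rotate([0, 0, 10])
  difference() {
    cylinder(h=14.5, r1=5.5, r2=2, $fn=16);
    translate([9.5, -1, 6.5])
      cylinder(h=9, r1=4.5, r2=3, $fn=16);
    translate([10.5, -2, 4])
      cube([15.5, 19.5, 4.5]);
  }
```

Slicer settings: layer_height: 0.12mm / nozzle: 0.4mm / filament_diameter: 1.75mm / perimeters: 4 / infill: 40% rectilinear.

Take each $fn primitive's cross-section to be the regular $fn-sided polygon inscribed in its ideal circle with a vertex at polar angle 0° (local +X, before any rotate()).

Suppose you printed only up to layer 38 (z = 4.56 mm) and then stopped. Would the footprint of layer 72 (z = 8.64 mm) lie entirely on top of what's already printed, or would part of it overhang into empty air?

entirely on top

Compare the two slices. At z = 4.56: the cone (r1=5.5→r2=2) has section circumradius 4.399 here — a regular 16-gon (area = (16/2)·4.399²·sin(360°/16) = 59.25 mm²); the cone at (9.5, -1) is not intersected at this z (z outside [6.5, 15.5]); the cube at (10.5, -2) (footprint 15.5×19.5) is included at this height (area 302.25 mm²); After the difference (first − rest): starting from the cone (59.25 mm²), the 15.5×19.5 cube at (10.5, -2) misses the remaining region (no effect) — area = 59.25 mm²; (whole slice rotated 10° about Z — lengths, areas and connectivity unchanged). At z = 8.64: the cone: at t=0.596 of its height the radius interpolates to r₁+(r₂−r₁)t = 3.414, giving a regular 16-gon of that circumradius (area = (16/2)·3.414²·sin(360°/16) = 35.69 mm²); the cone at (9.5, -1) contributes a regular 16-gon of circumradius 4.143 (interpolated between r1=4.5 and r2=3 at t=0.238) (area = (16/2)·4.143²·sin(360°/16) = 52.56 mm²); the cube at (10.5, -2) is not intersected at this z (z outside [4, 8.5]); Subtracting the remaining from the first: starting from the cone (35.69 mm²), the cone at (9.5, -1) misses the remaining region (no effect) — area = 35.69 mm²; (whole slice rotated 10° about Z — lengths, areas and connectivity unchanged). Checking containment: the cross-section at z = 8.64 is a subset of the cross-section at z = 4.56.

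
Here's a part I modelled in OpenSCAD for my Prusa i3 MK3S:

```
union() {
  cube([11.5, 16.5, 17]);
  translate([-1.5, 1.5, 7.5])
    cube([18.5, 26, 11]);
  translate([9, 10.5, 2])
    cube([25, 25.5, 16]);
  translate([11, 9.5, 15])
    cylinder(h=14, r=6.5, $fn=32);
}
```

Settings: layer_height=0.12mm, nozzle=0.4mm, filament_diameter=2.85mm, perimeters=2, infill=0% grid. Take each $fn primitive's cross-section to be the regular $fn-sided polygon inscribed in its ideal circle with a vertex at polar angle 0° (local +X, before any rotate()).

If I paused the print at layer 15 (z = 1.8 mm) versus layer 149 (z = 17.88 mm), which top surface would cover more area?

layer 149 (z = 17.88 mm)

Layer 15 (z = 1.8): the cube (footprint 11.5×16.5) is included at this height (area 189.75 mm²); the cube at (-1.5, 1.5) is absent (z outside [7.5, 18.5]); the cube at (9, 10.5) is not intersected at this z (z outside [2, 18]); the cylinder at (11, 9.5) is not intersected at this z (z outside [15, 29]); Combining (union): only the 11.5×16.5 cube is present, so the union is just that shape — area = 189.75 mm². So its area = 189.75 mm². Layer 149 (z = 17.88): the cube does not reach this height (z outside [0, 17]); the cube at (-1.5, 1.5) is present — its section is the full 18.5×26 rectangle (area 481.00 mm²); the cube at (9, 10.5) is present — its section is the full 25×25.5 rectangle (area 637.50 mm²); the r=6.5 cylinder at (11, 9.5) gives a regular 32-gon of circumradius 6.5 (constant along its height) (area = (32/2)·6.500²·sin(360°/32) = 131.88 mm²); Taking the union: the regions partially overlap — summed areas 1250.38 mm² minus the doubly-counted overlap 266.64 mm² gives 983.74 mm² — area = 983.74 mm². So its area = 983.74 mm². Layer 149 is larger (983.74 vs 189.75 mm²).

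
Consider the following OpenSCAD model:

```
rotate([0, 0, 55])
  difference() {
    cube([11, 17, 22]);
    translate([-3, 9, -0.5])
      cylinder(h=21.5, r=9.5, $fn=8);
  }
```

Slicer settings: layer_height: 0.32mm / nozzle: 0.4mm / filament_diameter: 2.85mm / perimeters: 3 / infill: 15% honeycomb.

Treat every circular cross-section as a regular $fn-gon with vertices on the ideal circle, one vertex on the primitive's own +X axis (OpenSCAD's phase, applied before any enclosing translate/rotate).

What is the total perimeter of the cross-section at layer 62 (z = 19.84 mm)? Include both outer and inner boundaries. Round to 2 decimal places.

61.04 mm

At z = 19.84 mm: the 11×17 cube contributes its full rectangle (perimeter 56.00 mm); the r=9.5 cylinder at (-3, 9) gives a regular 8-gon of circumradius 9.5 (constant along its height) (perimeter = 2·8·9.500·sin(180°/8) = 58.17 mm); After the difference (first − rest): starting from the 11×17 cube, the r=9.5 cylinder at (-3, 9) partially overlaps it — only the 74.28 mm² overlap (of its 255.27 mm²) is removed, clipping the outline — boundary = 61.04 mm; (whole slice rotated 55° about Z — lengths, areas and connectivity unchanged). Overall, the cross-section is a single solid region. Total boundary length (outer) = 61.04 mm.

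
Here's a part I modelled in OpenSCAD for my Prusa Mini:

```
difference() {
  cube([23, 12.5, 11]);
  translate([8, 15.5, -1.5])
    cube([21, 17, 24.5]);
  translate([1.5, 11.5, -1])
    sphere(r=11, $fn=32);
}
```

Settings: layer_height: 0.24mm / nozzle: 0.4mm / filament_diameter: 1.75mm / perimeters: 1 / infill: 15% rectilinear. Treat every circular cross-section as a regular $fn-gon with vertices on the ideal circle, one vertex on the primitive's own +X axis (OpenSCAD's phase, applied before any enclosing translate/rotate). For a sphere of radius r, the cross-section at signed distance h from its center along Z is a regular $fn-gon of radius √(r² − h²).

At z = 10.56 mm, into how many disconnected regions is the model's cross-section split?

1

At z = 10.56 mm: the cube (footprint 23×12.5) is included at this height; the 21×17 cube at (8, 15.5) contributes its full rectangle; the sphere at (1.5, 11.5) is absent (|z−center|=11.560 > r=11); After the difference (first − rest): starting from the 23×12.5 cube, the 21×17 cube at (8, 15.5) misses the remaining region (no effect) — 1 connected region. The result has 1 disconnected region.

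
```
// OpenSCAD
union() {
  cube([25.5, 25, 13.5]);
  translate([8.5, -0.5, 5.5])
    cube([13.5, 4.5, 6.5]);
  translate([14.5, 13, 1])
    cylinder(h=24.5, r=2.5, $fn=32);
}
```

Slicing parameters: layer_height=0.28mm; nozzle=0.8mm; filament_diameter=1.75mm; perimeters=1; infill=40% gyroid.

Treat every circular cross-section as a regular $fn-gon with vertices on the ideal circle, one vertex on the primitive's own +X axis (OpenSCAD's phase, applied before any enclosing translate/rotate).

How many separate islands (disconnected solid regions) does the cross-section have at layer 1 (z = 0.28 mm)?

1

At z = 0.28 mm: the cube is present — its section is the full 25.5×25 rectangle; the cube at (8.5, -0.5) is absent (z outside [5.5, 12]); the cylinder at (14.5, 13) does not reach this height (z outside [1, 25.5]); Taking the union: only the 25.5×25 cube is present, so the union is just that shape — 1 connected region. Overall, the cross-section is a single solid region. Island count = 1.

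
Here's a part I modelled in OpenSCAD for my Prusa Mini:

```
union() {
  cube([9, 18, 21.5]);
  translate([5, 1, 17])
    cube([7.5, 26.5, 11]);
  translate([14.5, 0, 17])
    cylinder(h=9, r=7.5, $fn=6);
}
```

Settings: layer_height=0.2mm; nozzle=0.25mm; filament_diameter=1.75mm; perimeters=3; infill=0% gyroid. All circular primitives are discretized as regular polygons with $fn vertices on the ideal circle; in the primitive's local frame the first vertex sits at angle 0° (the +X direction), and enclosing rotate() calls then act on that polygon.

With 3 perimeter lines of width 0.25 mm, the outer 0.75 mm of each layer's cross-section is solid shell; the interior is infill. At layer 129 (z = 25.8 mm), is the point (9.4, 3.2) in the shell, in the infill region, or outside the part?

infill

At z = 25.8 mm: the cube is absent (z outside [0, 21.5]); the cube at (5, 1) (footprint 7.5×26.5) is included at this height; the cylinder at (14.5, 0): section is a regular 6-gon, circumradius r=7.5; Taking the union: the regions partially overlap (shared area 18.33 mm²), so overlapping operands fuse into one piece — 1 connected region. Overall, the cross-section is a single solid region. The nearest boundary edge runs (7.00, 0.00)→(7.58, 1.00); distance from the point to it = 2.86 mm. The point is inside the cross-section and 2.86 mm from the nearest boundary — more than the 0.75 mm shell width (3 × 0.25), so it's in the infill interior.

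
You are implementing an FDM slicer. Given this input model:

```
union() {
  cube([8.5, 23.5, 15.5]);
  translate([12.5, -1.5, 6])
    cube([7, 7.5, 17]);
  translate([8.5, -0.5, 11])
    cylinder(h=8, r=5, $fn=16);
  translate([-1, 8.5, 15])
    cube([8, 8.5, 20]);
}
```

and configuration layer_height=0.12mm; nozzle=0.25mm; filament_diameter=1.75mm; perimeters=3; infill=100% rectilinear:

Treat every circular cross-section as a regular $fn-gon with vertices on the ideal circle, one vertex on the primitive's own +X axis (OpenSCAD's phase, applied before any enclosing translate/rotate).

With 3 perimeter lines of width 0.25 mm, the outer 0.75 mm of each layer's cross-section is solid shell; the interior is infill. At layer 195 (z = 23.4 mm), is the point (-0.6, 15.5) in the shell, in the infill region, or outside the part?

shell

At z = 23.4 mm: the cube is absent (z outside [0, 15.5]); the cube at (12.5, -1.5) is absent (z outside [6, 23]); the cylinder at (8.5, -0.5) is absent (z outside [11, 19]); the cube at (-1, 8.5) (footprint 8×8.5) is included at this height; Merging all regions: only the 8×8.5 cube at (-1, 8.5) is present, so the union is just that shape — 1 connected region. Overall, the cross-section is a single solid region. The nearest boundary edge runs (-1.00, 17.00)→(-1.00, 8.50); distance from the point to it = 0.40 mm. The point is inside the cross-section, 0.40 mm from the nearest boundary — within the 0.75 mm shell band (3 × 0.25).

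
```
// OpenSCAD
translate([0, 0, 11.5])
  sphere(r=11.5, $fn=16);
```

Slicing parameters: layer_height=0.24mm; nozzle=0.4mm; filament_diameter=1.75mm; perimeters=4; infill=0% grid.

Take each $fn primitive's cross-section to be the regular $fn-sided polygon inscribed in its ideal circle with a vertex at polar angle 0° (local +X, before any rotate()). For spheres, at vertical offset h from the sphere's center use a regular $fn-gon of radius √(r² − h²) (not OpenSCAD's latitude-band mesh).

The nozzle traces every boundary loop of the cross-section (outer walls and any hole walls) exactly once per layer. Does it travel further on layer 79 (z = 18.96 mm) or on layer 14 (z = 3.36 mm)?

layer 79 (z = 18.96 mm)

Layer 79 (z = 18.96): the r=11.5 sphere contributes a regular 16-gon of circumradius √(11.5²−7.46²) = 8.752 (perimeter = 2·16·8.752·sin(180°/16) = 54.64 mm). So its perimeter = 54.64 mm. Layer 14 (z = 3.36): the r=11.5 sphere slices to a regular 16-gon of circumradius 8.123 (√(r²−h²) with h=8.14 from center) (perimeter = 2·16·8.123·sin(180°/16) = 50.71 mm). So its perimeter = 50.71 mm. Layer 79 is larger (54.64 vs 50.71 mm).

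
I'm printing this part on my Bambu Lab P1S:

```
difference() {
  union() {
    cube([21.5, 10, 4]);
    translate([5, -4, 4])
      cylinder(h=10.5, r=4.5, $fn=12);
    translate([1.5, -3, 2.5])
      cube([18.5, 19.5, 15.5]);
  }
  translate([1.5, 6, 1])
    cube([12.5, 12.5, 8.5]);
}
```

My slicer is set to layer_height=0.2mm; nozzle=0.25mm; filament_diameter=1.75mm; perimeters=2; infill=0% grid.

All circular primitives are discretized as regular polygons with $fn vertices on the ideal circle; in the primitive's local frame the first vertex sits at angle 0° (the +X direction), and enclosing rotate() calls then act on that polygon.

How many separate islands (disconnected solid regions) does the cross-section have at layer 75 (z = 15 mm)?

1

At z = 15 mm: the cube is absent (z outside [0, 4]); the cylinder at (5, -4) is not intersected at this z (z outside [4, 14.5]); the cube at (1.5, -3) (footprint 18.5×19.5) is included at this height; Taking the union: only the 18.5×19.5 cube at (1.5, -3) is present, so the union is just that shape — 1 connected region; the cube at (1.5, 6) does not reach this height (z outside [1, 9.5]); After the difference (first − rest): none of the subtracted shapes is present at this height, so that combined region is unchanged — 1 connected region. Overall, the cross-section is a single solid region. Island count = 1.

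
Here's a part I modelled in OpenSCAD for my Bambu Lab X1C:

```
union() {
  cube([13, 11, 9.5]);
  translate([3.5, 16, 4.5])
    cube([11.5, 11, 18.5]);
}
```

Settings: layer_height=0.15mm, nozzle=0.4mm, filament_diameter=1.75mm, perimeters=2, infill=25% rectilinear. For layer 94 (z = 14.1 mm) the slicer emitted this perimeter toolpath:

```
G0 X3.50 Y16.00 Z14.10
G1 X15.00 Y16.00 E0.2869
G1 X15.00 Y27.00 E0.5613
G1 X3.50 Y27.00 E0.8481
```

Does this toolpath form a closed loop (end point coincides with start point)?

no

Start point (G0): (3.50, 16.00). End point (last G1): the path does not return to the start — open.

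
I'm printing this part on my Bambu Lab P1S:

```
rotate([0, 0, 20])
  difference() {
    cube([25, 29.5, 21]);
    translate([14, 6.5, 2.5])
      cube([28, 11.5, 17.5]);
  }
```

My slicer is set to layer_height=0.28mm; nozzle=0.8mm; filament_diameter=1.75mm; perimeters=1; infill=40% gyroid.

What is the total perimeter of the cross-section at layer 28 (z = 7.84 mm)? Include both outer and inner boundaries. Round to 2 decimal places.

At z = 7.84 mm: the cube (footprint 25×29.5) is included at this height (perimeter 109.00 mm); the cube at (14, 6.5) (footprint 28×11.5) is included at this height (perimeter 79.00 mm); Subtracting the remaining from the first: starting from the 25×29.5 cube, the 28×11.5 cube at (14, 6.5) partially overlaps it — only the 126.50 mm² overlap (of its 322.00 mm²) is removed, clipping the outline — boundary = 131.00 mm; (whole slice rotated 20° about Z — lengths, areas and connectivity unchanged). Overall, the cross-section is a single solid region. Total boundary length (outer) = 131.00 mm.

131.00 mm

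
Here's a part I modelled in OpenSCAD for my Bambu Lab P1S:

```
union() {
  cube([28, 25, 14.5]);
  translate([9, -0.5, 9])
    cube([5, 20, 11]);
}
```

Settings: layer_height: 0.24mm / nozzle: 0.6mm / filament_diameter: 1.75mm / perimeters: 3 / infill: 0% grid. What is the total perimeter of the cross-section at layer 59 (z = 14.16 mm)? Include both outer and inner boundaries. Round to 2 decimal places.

At z = 14.16 mm: the cube is present — its section is the full 28×25 rectangle (perimeter 106.00 mm); the cube at (9, -0.5) is present — its section is the full 5×20 rectangle (perimeter 50.00 mm); Merging all regions: the regions partially overlap (shared area 97.50 mm²), so the edge portions inside another operand are dropped and the merged outline is re-measured after clipping — boundary = 107.00 mm. Overall, the cross-section is a single solid region. Total boundary length (outer) = 107.00 mm.

107.00 mm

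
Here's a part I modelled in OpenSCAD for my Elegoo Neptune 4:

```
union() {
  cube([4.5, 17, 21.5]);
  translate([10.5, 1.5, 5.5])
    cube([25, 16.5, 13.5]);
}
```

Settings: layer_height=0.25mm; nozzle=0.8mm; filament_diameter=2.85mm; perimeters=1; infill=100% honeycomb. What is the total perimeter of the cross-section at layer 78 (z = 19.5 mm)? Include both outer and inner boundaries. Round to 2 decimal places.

At z = 19.5 mm: the cube (footprint 4.5×17) is included at this height (perimeter 43.00 mm); the cube at (10.5, 1.5) is not intersected at this z (z outside [5.5, 19]); Merging all regions: only the 4.5×17 cube is present, so the union is just that shape — boundary = 43.00 mm. Overall, the cross-section is a single solid region. Total boundary length (outer) = 43.00 mm.

43.00 mm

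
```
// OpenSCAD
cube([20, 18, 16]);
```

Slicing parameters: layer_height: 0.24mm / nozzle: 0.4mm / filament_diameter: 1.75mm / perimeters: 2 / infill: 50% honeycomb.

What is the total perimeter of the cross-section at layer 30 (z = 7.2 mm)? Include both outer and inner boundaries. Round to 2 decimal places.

At z = 7.2 mm: the cube is present — its section is the full 20×18 rectangle (perimeter 76.00 mm). Overall, the cross-section is a single solid region. Total boundary length (outer) = 76.00 mm.

76.00 mm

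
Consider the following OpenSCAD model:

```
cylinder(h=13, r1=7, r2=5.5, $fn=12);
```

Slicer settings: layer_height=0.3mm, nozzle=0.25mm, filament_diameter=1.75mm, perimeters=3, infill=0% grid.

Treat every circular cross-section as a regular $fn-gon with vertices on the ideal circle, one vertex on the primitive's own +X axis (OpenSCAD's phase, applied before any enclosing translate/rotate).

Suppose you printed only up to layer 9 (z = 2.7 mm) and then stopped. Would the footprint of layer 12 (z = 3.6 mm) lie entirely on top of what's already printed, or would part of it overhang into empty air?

entirely on top

Compare the two slices. At z = 2.7: the cone (r1=7→r2=5.5) has section circumradius 6.688 here — a regular 12-gon (area = (12/2)·6.688²·sin(360°/12) = 134.21 mm²). At z = 3.6: the cone contributes a regular 12-gon of circumradius 6.585 (interpolated between r1=7 and r2=5.5 at t=0.277) (area = (12/2)·6.585²·sin(360°/12) = 130.07 mm²). Checking containment: the cross-section at z = 3.6 is a subset of the cross-section at z = 2.7.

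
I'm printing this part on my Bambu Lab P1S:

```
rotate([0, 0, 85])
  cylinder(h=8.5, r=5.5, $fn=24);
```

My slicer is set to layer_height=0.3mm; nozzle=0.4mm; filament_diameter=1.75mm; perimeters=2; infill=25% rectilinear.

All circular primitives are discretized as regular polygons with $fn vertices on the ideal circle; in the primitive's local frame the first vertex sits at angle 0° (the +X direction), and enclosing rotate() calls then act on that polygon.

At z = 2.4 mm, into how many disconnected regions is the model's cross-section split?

1

At z = 2.4 mm: the cylinder: section is a regular 24-gon, circumradius r=5.5; (rotated 85° about Z; rotation is an isometry so areas/perimeters/island counts are preserved). The result has 1 disconnected region.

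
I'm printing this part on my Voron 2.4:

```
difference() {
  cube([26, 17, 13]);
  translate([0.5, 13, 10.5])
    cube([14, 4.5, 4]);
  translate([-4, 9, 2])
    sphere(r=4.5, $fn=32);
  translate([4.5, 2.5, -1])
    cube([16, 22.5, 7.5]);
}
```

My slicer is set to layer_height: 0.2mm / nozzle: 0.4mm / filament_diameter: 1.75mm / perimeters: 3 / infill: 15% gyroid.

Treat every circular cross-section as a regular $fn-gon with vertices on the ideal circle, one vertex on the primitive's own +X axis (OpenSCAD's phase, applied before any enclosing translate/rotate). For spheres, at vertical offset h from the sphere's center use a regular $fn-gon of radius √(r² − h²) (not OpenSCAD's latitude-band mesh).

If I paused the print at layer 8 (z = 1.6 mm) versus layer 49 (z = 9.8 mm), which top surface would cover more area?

Layer 8 (z = 1.6): the cube is present — its section is the full 26×17 rectangle (area 442.00 mm²); the cube at (0.5, 13) is not intersected at this z (z outside [10.5, 14.5]); the r=4.5 sphere at (-4, 9) slices to a regular 32-gon of circumradius 4.482 (√(r²−h²) with h=0.4 from center) (area = (32/2)·4.482²·sin(360°/32) = 62.71 mm²); the 16×22.5 cube at (4.5, 2.5) contributes its full rectangle (area 360.00 mm²); Taking the first minus the rest: starting from the 26×17 cube (442.00 mm²), the r=4.5 sphere at (-4, 9) partially overlaps it — only the 1.26 mm² overlap (of its 62.71 mm²) is removed, clipping the outline; the 16×22.5 cube at (4.5, 2.5) partially overlaps it — only the 232.00 mm² overlap (of its 360.00 mm²) is removed, clipping the outline — area = 208.74 mm². So its area = 208.74 mm². Layer 49 (z = 9.8): the cube is present — its section is the full 26×17 rectangle (area 442.00 mm²); the cube at (0.5, 13) does not reach this height (z outside [10.5, 14.5]); the sphere at (-4, 9) is absent (|z−center|=7.800 > r=4.5); the cube at (4.5, 2.5) does not reach this height (z outside [-1, 6.5]); Taking the first minus the rest: none of the subtracted shapes is present at this height, so the 26×17 cube is unchanged — area = 442.00 mm². So its area = 442.00 mm². Layer 49 is larger (442.00 vs 208.74 mm²).

layer 49 (z = 9.8 mm)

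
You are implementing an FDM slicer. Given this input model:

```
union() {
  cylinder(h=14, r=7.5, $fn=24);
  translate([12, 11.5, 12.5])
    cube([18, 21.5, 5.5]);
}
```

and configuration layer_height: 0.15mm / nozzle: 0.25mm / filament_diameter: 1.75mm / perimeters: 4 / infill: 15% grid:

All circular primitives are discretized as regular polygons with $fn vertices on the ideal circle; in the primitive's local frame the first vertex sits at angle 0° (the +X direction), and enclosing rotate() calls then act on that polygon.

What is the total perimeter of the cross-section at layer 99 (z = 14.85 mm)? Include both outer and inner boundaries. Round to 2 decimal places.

79.00 mm

At z = 14.85 mm: the cylinder is not intersected at this z (z outside [0, 14]); the cube at (12, 11.5) (footprint 18×21.5) is included at this height (perimeter 79.00 mm); Merging all regions: only the 18×21.5 cube at (12, 11.5) is present, so the union is just that shape — boundary = 79.00 mm. Overall, the cross-section is a single solid region. Total boundary length (outer) = 79.00 mm.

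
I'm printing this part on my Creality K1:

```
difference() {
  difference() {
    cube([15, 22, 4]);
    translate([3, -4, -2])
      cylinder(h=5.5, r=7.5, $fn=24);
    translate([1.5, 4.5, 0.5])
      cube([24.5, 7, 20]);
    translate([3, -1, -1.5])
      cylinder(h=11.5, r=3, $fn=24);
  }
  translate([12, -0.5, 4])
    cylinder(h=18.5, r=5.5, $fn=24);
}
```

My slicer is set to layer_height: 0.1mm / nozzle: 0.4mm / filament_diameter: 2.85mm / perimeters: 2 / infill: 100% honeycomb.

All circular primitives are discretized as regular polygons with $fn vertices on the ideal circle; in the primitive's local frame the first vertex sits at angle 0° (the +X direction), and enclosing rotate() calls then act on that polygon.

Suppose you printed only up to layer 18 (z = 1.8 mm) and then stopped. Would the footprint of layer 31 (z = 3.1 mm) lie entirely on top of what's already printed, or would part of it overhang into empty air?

Compare the two slices. At z = 1.8: the cube (footprint 15×22) is included at this height (area 330.00 mm²); the r=7.5 cylinder at (3, -4) contributes a regular 24-gon of circumradius 7.5 (area = (24/2)·7.500²·sin(360°/24) = 174.70 mm²); the 24.5×7 cube at (1.5, 4.5) contributes its full rectangle (area 171.50 mm²); the cylinder at (3, -1): section is a regular 24-gon, circumradius r=3 (area = (24/2)·3.000²·sin(360°/24) = 27.95 mm²); Taking the first minus the rest: starting from the 15×22 cube (330.00 mm²), the r=7.5 cylinder at (3, -4) partially overlaps it — only the 25.09 mm² overlap (of its 174.70 mm²) is removed, clipping the outline; the 24.5×7 cube at (1.5, 4.5) partially overlaps it — only the 94.50 mm² overlap (of its 171.50 mm²) is removed, clipping the outline; the r=3 cylinder at (3, -1) misses the remaining region (no effect) — area = 210.41 mm²; the cylinder at (12, -0.5) does not reach this height (z outside [4, 22.5]); Taking the first minus the rest: none of the subtracted shapes is present at this height, so that combined region is unchanged — area = 210.41 mm². At z = 3.1: the cube is present — its section is the full 15×22 rectangle (area 330.00 mm²); the r=7.5 cylinder at (3, -4) gives a regular 24-gon of circumradius 7.5 (constant along its height) (area = (24/2)·7.500²·sin(360°/24) = 174.70 mm²); the cube at (1.5, 4.5) (footprint 24.5×7) is included at this height (area 171.50 mm²); the cylinder at (3, -1): section is a regular 24-gon, circumradius r=3 (area = (24/2)·3.000²·sin(360°/24) = 27.95 mm²); Subtracting the remaining from the first: starting from the 15×22 cube (330.00 mm²), the r=7.5 cylinder at (3, -4) partially overlaps it — only the 25.09 mm² overlap (of its 174.70 mm²) is removed, clipping the outline; the 24.5×7 cube at (1.5, 4.5) partially overlaps it — only the 94.50 mm² overlap (of its 171.50 mm²) is removed, clipping the outline; the r=3 cylinder at (3, -1) misses the remaining region (no effect) — area = 210.41 mm²; the cylinder at (12, -0.5) does not reach this height (z outside [4, 22.5]); Taking the first minus the rest: none of the subtracted shapes is present at this height, so the result so far is unchanged — area = 210.41 mm². Checking containment: the cross-section at z = 3.1 is a subset of the cross-section at z = 1.8.

entirely on top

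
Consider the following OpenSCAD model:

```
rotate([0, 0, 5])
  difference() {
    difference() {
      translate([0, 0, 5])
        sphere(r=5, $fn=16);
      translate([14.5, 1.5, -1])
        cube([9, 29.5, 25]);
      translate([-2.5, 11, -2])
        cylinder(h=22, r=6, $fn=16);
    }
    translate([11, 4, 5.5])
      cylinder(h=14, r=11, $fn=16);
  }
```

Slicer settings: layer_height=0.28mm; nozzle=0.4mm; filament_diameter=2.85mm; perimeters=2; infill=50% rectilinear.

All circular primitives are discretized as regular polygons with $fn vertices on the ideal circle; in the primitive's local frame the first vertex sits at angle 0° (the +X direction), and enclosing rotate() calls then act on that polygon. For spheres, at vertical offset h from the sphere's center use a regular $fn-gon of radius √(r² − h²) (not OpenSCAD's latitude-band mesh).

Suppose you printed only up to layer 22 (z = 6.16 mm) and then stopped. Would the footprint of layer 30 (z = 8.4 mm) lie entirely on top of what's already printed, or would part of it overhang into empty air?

entirely on top

Compare the two slices. At z = 6.16: the sphere: section is a regular 16-gon, circumradius = √(r²−h²) = √(5²−1.16²) = 4.864 (area = (16/2)·4.864²·sin(360°/16) = 72.42 mm²); the cube at (14.5, 1.5) (footprint 9×29.5) is included at this height (area 265.50 mm²); the r=6 cylinder at (-2.5, 11) contributes a regular 16-gon of circumradius 6 (area = (16/2)·6.000²·sin(360°/16) = 110.21 mm²); Taking the first minus the rest: starting from the r=5 sphere (72.42 mm²), the 9×29.5 cube at (14.5, 1.5) misses the remaining region (no effect); the r=6 cylinder at (-2.5, 11) misses the remaining region (no effect) — area = 72.42 mm²; the r=11 cylinder at (11, 4) contributes a regular 16-gon of circumradius 11 (area = (16/2)·11.000²·sin(360°/16) = 370.44 mm²); After the difference (first − rest): starting from that combined region (72.42 mm²), the r=11 cylinder at (11, 4) partially overlaps it — only the 25.09 mm² overlap (of its 370.44 mm²) is removed, clipping the outline — area = 47.32 mm²; (whole slice rotated 5° about Z — lengths, areas and connectivity unchanged). At z = 8.4: the r=5 sphere slices to a regular 16-gon of circumradius 3.666 (√(r²−h²) with h=3.4 from center) (area = (16/2)·3.666²·sin(360°/16) = 41.15 mm²); the cube at (14.5, 1.5) is present — its section is the full 9×29.5 rectangle (area 265.50 mm²); the r=6 cylinder at (-2.5, 11) contributes a regular 16-gon of circumradius 6 (area = (16/2)·6.000²·sin(360°/16) = 110.21 mm²); Subtracting the remaining from the first: starting from the r=5 sphere (41.15 mm²), the 9×29.5 cube at (14.5, 1.5) misses the remaining region (no effect); the r=6 cylinder at (-2.5, 11) misses the remaining region (no effect) — area = 41.15 mm²; the r=11 cylinder at (11, 4) gives a regular 16-gon of circumradius 11 (constant along its height) (area = (16/2)·11.000²·sin(360°/16) = 370.44 mm²); Taking the first minus the rest: starting from the result so far (41.15 mm²), the r=11 cylinder at (11, 4) partially overlaps it — only the 13.15 mm² overlap (of its 370.44 mm²) is removed, clipping the outline — area = 27.99 mm²; (whole slice rotated 5° about Z — lengths, areas and connectivity unchanged). Checking containment: the cross-section at z = 8.4 is a subset of the cross-section at z = 6.16.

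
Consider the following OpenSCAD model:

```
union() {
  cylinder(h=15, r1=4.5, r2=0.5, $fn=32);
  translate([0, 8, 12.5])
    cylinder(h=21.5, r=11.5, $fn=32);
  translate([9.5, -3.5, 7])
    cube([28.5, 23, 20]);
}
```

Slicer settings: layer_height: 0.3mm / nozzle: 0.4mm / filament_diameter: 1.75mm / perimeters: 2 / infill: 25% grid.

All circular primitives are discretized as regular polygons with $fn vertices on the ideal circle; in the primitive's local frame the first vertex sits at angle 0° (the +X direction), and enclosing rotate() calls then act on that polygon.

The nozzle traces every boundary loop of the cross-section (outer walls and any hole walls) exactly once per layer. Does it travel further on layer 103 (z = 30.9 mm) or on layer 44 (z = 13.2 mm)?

layer 44 (z = 13.2 mm)

Layer 103 (z = 30.9): the cone is not intersected at this z (z outside [0, 15]); the cylinder at (0, 8): section is a regular 32-gon, circumradius r=11.5 (perimeter = 2·32·11.500·sin(180°/32) = 72.14 mm); the cube at (9.5, -3.5) is not intersected at this z (z outside [7, 27]); Taking the union: only the r=11.5 cylinder at (0, 8) is present, so the union is just that shape — boundary = 72.14 mm. So its perimeter = 72.14 mm. Layer 44 (z = 13.2): the cone contributes a regular 32-gon of circumradius 0.980 (interpolated between r1=4.5 and r2=0.5 at t=0.880) (perimeter = 2·32·0.980·sin(180°/32) = 6.15 mm); the r=11.5 cylinder at (0, 8) gives a regular 32-gon of circumradius 11.5 (constant along its height) (perimeter = 2·32·11.500·sin(180°/32) = 72.14 mm); the cube at (9.5, -3.5) (footprint 28.5×23) is included at this height (perimeter 103.00 mm); Combining (union): the regions partially overlap (shared area 20.10 mm²), so the edge portions inside another operand are dropped and the merged outline is re-measured after clipping — boundary = 148.49 mm. So its perimeter = 148.49 mm. Layer 44 is larger (148.49 vs 72.14 mm).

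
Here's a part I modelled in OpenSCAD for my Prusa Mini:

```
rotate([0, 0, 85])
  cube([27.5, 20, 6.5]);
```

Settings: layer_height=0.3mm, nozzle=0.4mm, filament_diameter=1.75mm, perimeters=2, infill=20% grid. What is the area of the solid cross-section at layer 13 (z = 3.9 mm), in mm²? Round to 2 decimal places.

At z = 3.9 mm: the 27.5×20 cube contributes its full rectangle (area 550.00 mm²); (whole slice rotated 85° about Z — lengths, areas and connectivity unchanged). Overall, the cross-section is a single solid region. Net area = 550.00 mm².

550.00 mm²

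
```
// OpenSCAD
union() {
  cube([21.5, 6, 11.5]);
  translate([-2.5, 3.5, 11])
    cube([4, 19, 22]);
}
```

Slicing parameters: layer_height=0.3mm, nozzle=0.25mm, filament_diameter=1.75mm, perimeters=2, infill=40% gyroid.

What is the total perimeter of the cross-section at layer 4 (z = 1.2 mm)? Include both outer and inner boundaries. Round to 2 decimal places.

At z = 1.2 mm: the cube (footprint 21.5×6) is included at this height (perimeter 55.00 mm); the cube at (-2.5, 3.5) is absent (z outside [11, 33]); Combining (union): only the 21.5×6 cube is present, so the union is just that shape — boundary = 55.00 mm. Overall, the cross-section is a single solid region. Total boundary length (outer) = 55.00 mm.

55.00 mm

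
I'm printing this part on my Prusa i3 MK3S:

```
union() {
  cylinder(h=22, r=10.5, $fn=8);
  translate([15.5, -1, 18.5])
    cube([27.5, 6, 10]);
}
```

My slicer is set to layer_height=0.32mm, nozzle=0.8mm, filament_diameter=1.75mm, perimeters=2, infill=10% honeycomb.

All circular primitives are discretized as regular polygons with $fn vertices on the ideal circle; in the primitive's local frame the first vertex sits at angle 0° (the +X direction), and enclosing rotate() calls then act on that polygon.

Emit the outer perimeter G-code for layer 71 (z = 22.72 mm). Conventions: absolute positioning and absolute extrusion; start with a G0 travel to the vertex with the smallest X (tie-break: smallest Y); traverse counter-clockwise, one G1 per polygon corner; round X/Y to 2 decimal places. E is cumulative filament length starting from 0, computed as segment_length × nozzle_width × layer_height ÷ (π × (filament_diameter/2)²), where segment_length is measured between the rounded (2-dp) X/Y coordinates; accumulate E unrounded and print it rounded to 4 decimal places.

G0 X15.50 Y-1.00 Z22.72
G1 X43.00 Y-1.00 E2.9269
G1 X43.00 Y5.00 E3.5655
G1 X15.50 Y5.00 E6.4924
G1 X15.50 Y-1.00 E7.1310

At z = 22.72 mm: the cylinder is not intersected at this z (z outside [0, 22]); the 27.5×6 cube at (15.5, -1) contributes its full rectangle; Merging all regions: only the 27.5×6 cube at (15.5, -1) is present, so the union is just that shape — 1 connected region. The outline is a single polygon with 4 vertices. Extrusion per mm of travel: 0.8 × 0.32 / (π × 0.875²) = 0.106432. Accumulating E over each segment gives final E = 7.1310.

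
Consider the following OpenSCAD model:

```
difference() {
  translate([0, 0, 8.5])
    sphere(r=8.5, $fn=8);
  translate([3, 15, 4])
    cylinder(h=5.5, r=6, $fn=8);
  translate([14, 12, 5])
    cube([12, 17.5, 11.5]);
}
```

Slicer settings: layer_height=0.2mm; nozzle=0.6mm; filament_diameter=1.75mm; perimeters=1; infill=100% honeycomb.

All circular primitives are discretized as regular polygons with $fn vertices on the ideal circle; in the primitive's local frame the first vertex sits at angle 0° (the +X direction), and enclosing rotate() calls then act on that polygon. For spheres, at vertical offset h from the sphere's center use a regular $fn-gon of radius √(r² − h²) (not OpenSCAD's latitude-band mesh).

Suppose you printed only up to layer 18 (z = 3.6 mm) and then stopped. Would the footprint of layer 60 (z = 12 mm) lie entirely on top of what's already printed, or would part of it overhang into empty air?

part overhangs

Compare the two slices. At z = 3.6: the sphere: section is a regular 8-gon, circumradius = √(r²−h²) = √(8.5²−4.9²) = 6.946 (area = (8/2)·6.946²·sin(360°/8) = 136.44 mm²); the cylinder at (3, 15) is absent (z outside [4, 9.5]); the cube at (14, 12) does not reach this height (z outside [5, 16.5]); Subtracting the remaining from the first: none of the subtracted shapes is present at this height, so the r=8.5 sphere is unchanged — area = 136.44 mm². At z = 12: the sphere: section is a regular 8-gon, circumradius = √(r²−h²) = √(8.5²−3.5²) = 7.746 (area = (8/2)·7.746²·sin(360°/8) = 169.71 mm²); the cylinder at (3, 15) is absent (z outside [4, 9.5]); the cube at (14, 12) (footprint 12×17.5) is included at this height (area 210.00 mm²); Subtracting the remaining from the first: starting from the r=8.5 sphere (169.71 mm²), the 12×17.5 cube at (14, 12) misses the remaining region (no effect) — area = 169.71 mm². Checking containment: at z = 12 the cross-section extends beyond the z = 3.6 cross-section by about 33.26 mm².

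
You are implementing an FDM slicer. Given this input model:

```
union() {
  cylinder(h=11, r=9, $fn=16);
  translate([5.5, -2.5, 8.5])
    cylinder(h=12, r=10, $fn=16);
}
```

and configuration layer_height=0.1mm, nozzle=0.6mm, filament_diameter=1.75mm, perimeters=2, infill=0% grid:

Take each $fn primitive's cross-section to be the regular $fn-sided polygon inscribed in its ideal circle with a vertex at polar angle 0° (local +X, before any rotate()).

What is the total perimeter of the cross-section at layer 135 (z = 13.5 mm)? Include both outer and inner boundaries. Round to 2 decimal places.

At z = 13.5 mm: the cylinder is not intersected at this z (z outside [0, 11]); the cylinder at (5.5, -2.5): section is a regular 16-gon, circumradius r=10 (perimeter = 2·16·10.000·sin(180°/16) = 62.43 mm); Combining (union): only the r=10 cylinder at (5.5, -2.5) is present, so the union is just that shape — boundary = 62.43 mm. Overall, the cross-section is a single solid region. Total boundary length (outer) = 62.43 mm.

62.43 mm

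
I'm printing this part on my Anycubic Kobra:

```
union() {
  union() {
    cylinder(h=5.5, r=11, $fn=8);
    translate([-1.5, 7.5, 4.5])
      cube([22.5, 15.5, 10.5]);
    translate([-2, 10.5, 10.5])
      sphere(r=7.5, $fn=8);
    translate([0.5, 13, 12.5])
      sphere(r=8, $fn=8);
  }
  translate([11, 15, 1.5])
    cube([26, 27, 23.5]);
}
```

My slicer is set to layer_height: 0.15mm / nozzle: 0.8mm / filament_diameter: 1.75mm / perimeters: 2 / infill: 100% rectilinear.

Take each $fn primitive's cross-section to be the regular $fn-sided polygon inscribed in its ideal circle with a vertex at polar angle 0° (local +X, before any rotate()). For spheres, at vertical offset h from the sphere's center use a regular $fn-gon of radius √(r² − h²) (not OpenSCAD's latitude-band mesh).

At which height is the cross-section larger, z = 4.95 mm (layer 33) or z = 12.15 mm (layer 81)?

layer 33 (z = 4.95 mm)

Layer 33 (z = 4.95): the cylinder: section is a regular 8-gon, circumradius r=11 (area = (8/2)·11.000²·sin(360°/8) = 342.24 mm²); the 22.5×15.5 cube at (-1.5, 7.5) contributes its full rectangle (area 348.75 mm²); the sphere at (-2, 10.5): section is a regular 8-gon, circumradius = √(r²−h²) = √(7.5²−5.55²) = 5.045 (area = (8/2)·5.045²·sin(360°/8) = 71.98 mm²); the r=8 sphere at (0.5, 13) contributes a regular 8-gon of circumradius √(8²−7.55²) = 2.645 (area = (8/2)·2.645²·sin(360°/8) = 19.79 mm²); Taking the union: the regions partially overlap — summed areas 782.76 mm² minus the doubly-counted overlap 84.79 mm² gives 697.97 mm² — area = 697.97 mm²; the cube at (11, 15) is present — its section is the full 26×27 rectangle (area 702.00 mm²); Combining (union): the regions partially overlap — summed areas 1399.97 mm² minus the doubly-counted overlap 80.00 mm² gives 1319.97 mm² — area = 1319.97 mm². So its area = 1319.97 mm². Layer 81 (z = 12.15): the cylinder is not intersected at this z (z outside [0, 5.5]); the cube at (-1.5, 7.5) (footprint 22.5×15.5) is included at this height (area 348.75 mm²); the sphere at (-2, 10.5): section is a regular 8-gon, circumradius = √(r²−h²) = √(7.5²−1.65²) = 7.316 (area = (8/2)·7.316²·sin(360°/8) = 151.40 mm²); the r=8 sphere at (0.5, 13) slices to a regular 8-gon of circumradius 7.992 (√(r²−h²) with h=0.35 from center) (area = (8/2)·7.992²·sin(360°/8) = 180.67 mm²); Taking the union: the regions partially overlap — summed areas 680.82 mm² minus the doubly-counted overlap 222.97 mm² gives 457.86 mm² — area = 457.86 mm²; the 26×27 cube at (11, 15) contributes its full rectangle (area 702.00 mm²); Merging all regions: the regions partially overlap — summed areas 1159.86 mm² minus the doubly-counted overlap 80.00 mm² gives 1079.86 mm² — area = 1079.86 mm². So its area = 1079.86 mm². Layer 33 is larger (1319.97 vs 1079.86 mm²).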